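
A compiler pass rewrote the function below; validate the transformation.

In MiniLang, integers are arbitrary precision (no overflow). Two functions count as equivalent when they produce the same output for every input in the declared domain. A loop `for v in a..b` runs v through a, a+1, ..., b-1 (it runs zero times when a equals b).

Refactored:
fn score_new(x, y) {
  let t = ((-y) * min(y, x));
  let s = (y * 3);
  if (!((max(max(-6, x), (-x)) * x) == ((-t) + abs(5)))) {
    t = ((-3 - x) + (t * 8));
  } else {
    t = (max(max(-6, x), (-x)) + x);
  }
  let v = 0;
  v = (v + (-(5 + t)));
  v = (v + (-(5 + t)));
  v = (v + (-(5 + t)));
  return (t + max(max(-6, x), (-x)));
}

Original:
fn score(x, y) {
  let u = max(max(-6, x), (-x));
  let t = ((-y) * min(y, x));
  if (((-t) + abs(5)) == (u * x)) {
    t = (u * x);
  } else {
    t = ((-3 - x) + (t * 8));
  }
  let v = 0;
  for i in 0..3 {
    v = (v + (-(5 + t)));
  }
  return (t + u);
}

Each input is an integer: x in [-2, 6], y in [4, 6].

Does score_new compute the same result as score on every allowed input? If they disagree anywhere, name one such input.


The rewrite breaks on x=-1, y=6, where the results are 0 and 1.
score: u becomes 1; next t becomes 6; next (((-t) + abs(5)) == (u * x)) evaluates to true; next t becomes -1; next v becomes 0; next at i=0:; next v becomes -4; next at i=1:; next v becomes -8; next at i=2:; next v becomes -12; next final value 0
score_new: t becomes 6; next s becomes 18; next (!((max(max(-6, x), (-x)) * x) == ((-t) + abs(5)))) evaluates to false; next t becomes 0; next v becomes 0; next v becomes -5; next v becomes -10; next v becomes -15; next final value 1
verdict: not equivalent; witness: x=-1, y=6


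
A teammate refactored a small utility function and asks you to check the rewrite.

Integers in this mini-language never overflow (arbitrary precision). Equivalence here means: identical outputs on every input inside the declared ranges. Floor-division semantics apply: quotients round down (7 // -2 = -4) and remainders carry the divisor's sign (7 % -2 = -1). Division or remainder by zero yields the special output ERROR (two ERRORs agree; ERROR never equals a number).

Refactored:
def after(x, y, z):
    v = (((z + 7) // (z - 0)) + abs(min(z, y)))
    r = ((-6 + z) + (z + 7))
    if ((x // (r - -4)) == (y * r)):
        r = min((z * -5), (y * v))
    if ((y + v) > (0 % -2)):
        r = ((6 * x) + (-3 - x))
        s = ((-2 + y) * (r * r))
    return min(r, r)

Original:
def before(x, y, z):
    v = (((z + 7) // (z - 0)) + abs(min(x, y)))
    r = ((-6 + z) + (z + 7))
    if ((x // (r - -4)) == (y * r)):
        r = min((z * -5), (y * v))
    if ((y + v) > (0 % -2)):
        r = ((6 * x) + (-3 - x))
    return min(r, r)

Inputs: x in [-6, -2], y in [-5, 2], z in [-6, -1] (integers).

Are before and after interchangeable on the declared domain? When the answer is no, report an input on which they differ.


The rewrite breaks on x=-6, y=-4, z=-5, where the results are -33 and -9.
before: v becomes 5; next r becomes -9; next ((x // (r - -4)) == (y * r)) evaluates to false; next ((y + v) > (0 % -2)) evaluates to true; next r becomes -33; next final value -33
after: v becomes 4; next r becomes -9; next ((x // (r - -4)) == (y * r)) evaluates to false; next ((y + v) > (0 % -2)) evaluates to false; next final value -9
verdict: not equivalent; witness: x=-6, y=-4, z=-5


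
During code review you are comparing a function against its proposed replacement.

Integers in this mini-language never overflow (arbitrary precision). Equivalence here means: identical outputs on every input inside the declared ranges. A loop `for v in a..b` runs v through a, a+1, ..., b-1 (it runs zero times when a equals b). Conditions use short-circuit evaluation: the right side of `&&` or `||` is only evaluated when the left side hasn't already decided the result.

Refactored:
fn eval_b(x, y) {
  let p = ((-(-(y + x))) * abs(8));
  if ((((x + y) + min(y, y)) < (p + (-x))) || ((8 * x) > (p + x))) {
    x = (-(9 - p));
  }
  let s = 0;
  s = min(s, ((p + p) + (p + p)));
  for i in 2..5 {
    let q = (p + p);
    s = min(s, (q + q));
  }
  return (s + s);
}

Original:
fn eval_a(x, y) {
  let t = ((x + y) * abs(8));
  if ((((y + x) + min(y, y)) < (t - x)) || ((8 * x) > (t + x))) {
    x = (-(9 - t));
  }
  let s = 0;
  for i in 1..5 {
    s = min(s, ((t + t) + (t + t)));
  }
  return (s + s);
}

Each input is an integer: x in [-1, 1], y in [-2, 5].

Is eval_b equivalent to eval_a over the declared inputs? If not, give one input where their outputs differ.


The two are interchangeable: local variable names differ; statement counts differ; loop structure differs; arithmetic usage differs; min/max/abs usage differs, and every declared input agrees.
Spot check at x=1, y=4 — eval_a: t := 40 | ((((y + x) + min(y, y)) < (t - x)) || ((8 * x) > (t + x))): true | x := 31 | s := 0 | iter i=1: | s := 0 | iter i=2: | s := 0 | iter i=3: | s := 0 | iter i=4: | s := 0 | result 0. eval_b: p := 40 | ((((x + y) + min(y, y)) < (p + (-x))) || ((8 * x) > (p + x))): true | x := 31 | s := 0 | s := 0 | iter i=2: | q := 80 | s := 0 | iter i=3: | q := 80 | s := 0 | iter i=4: | q := 80 | s := 0 | result 0. Both give 0.
Sweeping the whole domain (24 inputs) finds no disagreement.
verdict: equivalent


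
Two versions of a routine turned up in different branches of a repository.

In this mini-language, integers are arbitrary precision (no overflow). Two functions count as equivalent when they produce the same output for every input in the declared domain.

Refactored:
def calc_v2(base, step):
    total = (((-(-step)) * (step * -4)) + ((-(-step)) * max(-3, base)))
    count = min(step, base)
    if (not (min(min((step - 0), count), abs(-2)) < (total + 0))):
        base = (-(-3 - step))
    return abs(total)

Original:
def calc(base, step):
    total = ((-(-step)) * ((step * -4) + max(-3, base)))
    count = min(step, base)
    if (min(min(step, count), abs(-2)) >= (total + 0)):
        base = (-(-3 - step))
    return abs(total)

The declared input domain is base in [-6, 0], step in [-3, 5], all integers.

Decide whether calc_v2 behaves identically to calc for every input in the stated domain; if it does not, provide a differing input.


Side by side, the visible changes include: arithmetic usage differs, comparison usage differs, constant usage differs, boolean connective usage differs.
As a probe, take base=-4, step=3: calc runs total=-45, then count=-4, then (min(min(step, count), abs(-2)) >= (total + 0)) is true, then base=6, then returns 45; calc_v2 runs total=-45, then count=-4, then (not (min(min((step - 0), count), abs(-2)) < (total + 0))) is true, then base=6, then returns 45; both end at 45.
Across all 63 domain points the two functions coincide.
verdict: equivalent


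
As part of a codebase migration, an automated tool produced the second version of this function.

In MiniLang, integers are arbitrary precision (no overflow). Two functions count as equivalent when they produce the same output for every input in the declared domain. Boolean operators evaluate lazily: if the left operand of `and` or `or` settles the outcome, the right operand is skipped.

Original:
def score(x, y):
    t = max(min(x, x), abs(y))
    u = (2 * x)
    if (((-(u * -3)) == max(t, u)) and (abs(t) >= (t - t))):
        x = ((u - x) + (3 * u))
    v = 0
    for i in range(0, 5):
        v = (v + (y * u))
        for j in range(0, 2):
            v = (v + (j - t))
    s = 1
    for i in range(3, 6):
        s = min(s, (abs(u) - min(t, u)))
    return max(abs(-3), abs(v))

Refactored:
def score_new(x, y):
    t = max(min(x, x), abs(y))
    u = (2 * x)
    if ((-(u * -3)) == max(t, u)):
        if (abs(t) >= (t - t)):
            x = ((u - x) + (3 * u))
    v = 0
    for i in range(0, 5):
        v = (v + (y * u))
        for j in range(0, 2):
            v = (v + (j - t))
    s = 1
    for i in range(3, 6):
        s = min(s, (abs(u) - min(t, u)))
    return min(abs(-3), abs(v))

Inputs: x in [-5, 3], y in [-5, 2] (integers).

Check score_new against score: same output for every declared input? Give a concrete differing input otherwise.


Not equivalent: x=-5, y=-5 separates them (205 vs 3).
score: t becomes 5; next u becomes -10; next (((-(u * -3)) == max(t, u)) and (abs(t) >= (t - t))) evaluates to false; next v becomes 0; next at i=0:; next v becomes 50; next at j=0:; next v becomes 45; next at j=1:; next v becomes 41; next at i=1:; next v becomes 91; next at j=0:; next v becomes 86; next at j=1:; next v becomes 82; next at i=2:; next v becomes 132; next at j=0:; next v becomes 127; next at j=1:; next v becomes 123; next at i=3:; next v becomes 173; next at j=0:; next v becomes 168; next at j=1:; next v becomes 164; next at i=4:; next v becomes 214; next at j=0:; next v becomes 209; next at j=1:; next v becomes 205; next s becomes 1; next at i=3:; next s becomes 1; next at i=4:; next s becomes 1; next at i=5:; next s becomes 1; next final value 205
score_new: t becomes 5; next u becomes -10; next ((-(u * -3)) == max(t, u)) evaluates to false; next v becomes 0; next at i=0:; next v becomes 50; next at j=0:; next v becomes 45; next at j=1:; next v becomes 41; next at i=1:; next v becomes 91; next at j=0:; next v becomes 86; next at j=1:; next v becomes 82; next at i=2:; next v becomes 132; next at j=0:; next v becomes 127; next at j=1:; next v becomes 123; next at i=3:; next v becomes 173; next at j=0:; next v becomes 168; next at j=1:; next v becomes 164; next at i=4:; next v becomes 214; next at j=0:; next v becomes 209; next at j=1:; next v becomes 205; next s becomes 1; next at i=3:; next s becomes 1; next at i=4:; next s becomes 1; next at i=5:; next s becomes 1; next final value 3
verdict: not equivalent; witness: x=-5, y=-5


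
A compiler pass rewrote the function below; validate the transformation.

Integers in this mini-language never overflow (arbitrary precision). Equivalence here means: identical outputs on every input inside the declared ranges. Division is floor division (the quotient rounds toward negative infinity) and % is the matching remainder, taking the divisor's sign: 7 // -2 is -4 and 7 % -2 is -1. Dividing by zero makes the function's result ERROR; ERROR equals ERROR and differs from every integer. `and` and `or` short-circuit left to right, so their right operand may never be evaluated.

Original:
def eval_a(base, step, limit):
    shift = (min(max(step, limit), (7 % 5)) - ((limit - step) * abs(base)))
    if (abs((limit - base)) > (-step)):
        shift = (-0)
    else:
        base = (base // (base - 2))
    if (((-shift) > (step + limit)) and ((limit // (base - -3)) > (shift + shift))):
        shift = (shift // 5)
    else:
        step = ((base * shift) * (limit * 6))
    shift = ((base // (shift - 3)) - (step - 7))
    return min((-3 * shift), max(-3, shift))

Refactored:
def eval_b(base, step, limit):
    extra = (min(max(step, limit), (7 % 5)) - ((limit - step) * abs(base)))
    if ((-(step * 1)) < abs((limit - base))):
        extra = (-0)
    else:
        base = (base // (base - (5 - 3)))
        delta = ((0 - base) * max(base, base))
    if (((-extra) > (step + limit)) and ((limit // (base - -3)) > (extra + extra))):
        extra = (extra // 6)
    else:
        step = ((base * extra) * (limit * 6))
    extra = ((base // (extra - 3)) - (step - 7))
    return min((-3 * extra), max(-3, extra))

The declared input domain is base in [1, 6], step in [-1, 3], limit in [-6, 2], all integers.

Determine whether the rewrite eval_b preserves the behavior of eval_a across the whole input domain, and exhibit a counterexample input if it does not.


Equivalent. The edit looks behavioral (`5` became `6`), but over these ranges it never changes the outcome.
An exhaustive pass over the 270 declared inputs shows identical outputs.
As a probe, take base=1, step=3, limit=-5: eval_a runs shift becomes 10; next (abs((limit - base)) > (-step)) evaluates to true; next shift becomes 0; next (((-shift) > (step + limit)) and ((limit // (base - -3)) > (shift + shift))) evaluates to false; next step becomes 0; next shift becomes 6; next final value -18; eval_b runs extra becomes 10; next ((-(step * 1)) < abs((limit - base))) evaluates to true; next extra becomes 0; next (((-extra) > (step + limit)) and ((limit // (base - -3)) > (extra + extra))) evaluates to false; next step becomes 0; next extra becomes 6; next final value -18; both end at -18.
verdict: equivalent


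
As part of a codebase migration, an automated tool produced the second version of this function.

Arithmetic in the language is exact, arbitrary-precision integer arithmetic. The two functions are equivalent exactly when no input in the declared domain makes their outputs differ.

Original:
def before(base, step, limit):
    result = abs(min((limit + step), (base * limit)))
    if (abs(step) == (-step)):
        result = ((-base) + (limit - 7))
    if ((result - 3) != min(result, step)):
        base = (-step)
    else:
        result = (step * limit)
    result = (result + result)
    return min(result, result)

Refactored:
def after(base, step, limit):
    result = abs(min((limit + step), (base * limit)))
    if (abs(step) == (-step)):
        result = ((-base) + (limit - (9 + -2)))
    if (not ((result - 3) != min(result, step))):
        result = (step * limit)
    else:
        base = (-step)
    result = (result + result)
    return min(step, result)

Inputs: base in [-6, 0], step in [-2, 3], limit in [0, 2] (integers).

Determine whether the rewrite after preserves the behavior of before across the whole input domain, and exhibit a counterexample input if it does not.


The rewrite breaks on base=-6, step=-2, limit=1, where the results are 0 and -2.
before: result=6, then (abs(step) == (-step)) is true, then result=0, then ((result - 3) != min(result, step)) is true, then base=2, then result=0, then returns 0
after: result=6, then (abs(step) == (-step)) is true, then result=0, then (not ((result - 3) != min(result, step))) is false, then base=2, then result=0, then returns -2
verdict: not equivalent; witness: base=-6, step=-2, limit=1


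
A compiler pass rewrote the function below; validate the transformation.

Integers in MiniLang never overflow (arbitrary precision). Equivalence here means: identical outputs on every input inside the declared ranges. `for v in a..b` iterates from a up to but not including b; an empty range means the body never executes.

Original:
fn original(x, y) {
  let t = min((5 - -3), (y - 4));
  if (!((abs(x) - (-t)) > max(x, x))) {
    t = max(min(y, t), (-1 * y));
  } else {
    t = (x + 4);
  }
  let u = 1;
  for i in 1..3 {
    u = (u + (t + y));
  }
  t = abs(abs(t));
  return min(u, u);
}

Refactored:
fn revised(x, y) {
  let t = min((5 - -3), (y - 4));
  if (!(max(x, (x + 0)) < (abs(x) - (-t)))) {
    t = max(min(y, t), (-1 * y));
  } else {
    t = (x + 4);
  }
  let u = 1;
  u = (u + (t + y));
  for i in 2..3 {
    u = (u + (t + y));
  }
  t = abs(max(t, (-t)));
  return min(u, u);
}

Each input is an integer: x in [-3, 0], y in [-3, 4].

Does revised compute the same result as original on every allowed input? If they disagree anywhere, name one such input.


The two are interchangeable: statement counts differ; also constant usage differs; also arithmetic usage differs; also comparison usage differs; also loop structure differs; also min/max/abs usage differs, and every declared input agrees.
As a probe, take x=-3, y=-3: original runs t = -7; (!((abs(x) - (-t)) > max(x, x))) -> true; t = 3; u = 1; [i=1]; u = 1; [i=2]; u = 1; t = 3; return 1; revised runs t = -7; (!(max(x, (x + 0)) < (abs(x) - (-t)))) -> true; t = 3; u = 1; u = 1; [i=2]; u = 1; t = 3; return 1; both end at 1.
Sweeping the whole domain (32 inputs) finds no disagreement.
verdict: equivalent


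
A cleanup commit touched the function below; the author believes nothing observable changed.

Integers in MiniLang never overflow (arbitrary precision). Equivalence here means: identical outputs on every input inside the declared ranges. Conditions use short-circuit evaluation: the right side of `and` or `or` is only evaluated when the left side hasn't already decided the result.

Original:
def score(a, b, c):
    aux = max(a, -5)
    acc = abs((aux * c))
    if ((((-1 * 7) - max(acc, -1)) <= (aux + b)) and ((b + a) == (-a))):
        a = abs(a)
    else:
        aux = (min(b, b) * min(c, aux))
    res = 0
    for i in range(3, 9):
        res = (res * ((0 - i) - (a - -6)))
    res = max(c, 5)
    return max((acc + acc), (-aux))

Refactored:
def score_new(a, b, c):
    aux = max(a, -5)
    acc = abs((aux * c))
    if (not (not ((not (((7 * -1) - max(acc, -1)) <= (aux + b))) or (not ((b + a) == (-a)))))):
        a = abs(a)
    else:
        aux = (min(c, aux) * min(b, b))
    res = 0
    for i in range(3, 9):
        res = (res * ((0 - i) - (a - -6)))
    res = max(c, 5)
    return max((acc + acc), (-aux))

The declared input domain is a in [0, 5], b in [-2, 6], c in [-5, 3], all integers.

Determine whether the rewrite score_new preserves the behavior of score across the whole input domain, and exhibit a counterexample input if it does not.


There is a counterexample at a=0, b=1, c=-5: 5 on one side, 0 on the other.
score: aux becomes 0; next acc becomes 0; next ((((-1 * 7) - max(acc, -1)) <= (aux + b)) and ((b + a) == (-a))) evaluates to false; next aux becomes -5; next res becomes 0; next at i=3:; next res becomes 0; next at i=4:; next res becomes 0; next at i=5:; next res becomes 0; next at i=6:; next res becomes 0; next at i=7:; next res becomes 0; next at i=8:; next res becomes 0; next res becomes 5; next final value 5
score_new: aux becomes 0; next acc becomes 0; next (not (not ((not (((7 * -1) - max(acc, -1)) <= (aux + b))) or (not ((b + a) == (-a)))))) evaluates to true; next a becomes 0; next res becomes 0; next at i=3:; next res becomes 0; next at i=4:; next res becomes 0; next at i=5:; next res becomes 0; next at i=6:; next res becomes 0; next at i=7:; next res becomes 0; next at i=8:; next res becomes 0; next res becomes 5; next final value 0
verdict: not equivalent; witness: a=0, b=1, c=-5


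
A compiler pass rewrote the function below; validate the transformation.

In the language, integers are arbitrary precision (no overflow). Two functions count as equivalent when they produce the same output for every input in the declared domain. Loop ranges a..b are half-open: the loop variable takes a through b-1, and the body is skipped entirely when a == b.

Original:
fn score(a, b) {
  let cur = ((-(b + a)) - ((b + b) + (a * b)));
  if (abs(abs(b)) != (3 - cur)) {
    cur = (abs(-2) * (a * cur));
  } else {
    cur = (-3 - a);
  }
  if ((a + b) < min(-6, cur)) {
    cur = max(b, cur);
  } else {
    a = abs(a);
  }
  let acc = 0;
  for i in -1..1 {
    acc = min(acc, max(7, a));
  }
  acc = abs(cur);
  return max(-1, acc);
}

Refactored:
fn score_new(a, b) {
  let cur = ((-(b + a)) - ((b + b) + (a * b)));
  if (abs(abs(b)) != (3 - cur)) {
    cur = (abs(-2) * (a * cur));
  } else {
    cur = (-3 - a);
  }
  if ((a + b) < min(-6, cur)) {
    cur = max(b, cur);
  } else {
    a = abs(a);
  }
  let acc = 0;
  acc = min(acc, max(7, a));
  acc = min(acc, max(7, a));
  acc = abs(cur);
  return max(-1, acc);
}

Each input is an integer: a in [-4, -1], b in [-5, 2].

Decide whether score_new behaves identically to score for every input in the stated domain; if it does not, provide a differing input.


Side by side, the visible changes include: constant usage differs; local variable names differ; min/max/abs usage differs; loop structure differs.
One worked example (a=-2, b=-1) — score: cur = 3; (abs(abs(b)) != (3 - cur)) -> true; cur = -12; ((a + b) < min(-6, cur)) -> false; a = 2; acc = 0; [i=-1]; acc = 0; [i=0]; acc = 0; acc = 12; return 12; score_new: cur = 3; (abs(abs(b)) != (3 - cur)) -> true; cur = -12; ((a + b) < min(-6, cur)) -> false; a = 2; acc = 0; acc = 0; acc = 0; acc = 12; return 12; agreement on 12.
Across all 32 domain points the two functions coincide.
verdict: equivalent


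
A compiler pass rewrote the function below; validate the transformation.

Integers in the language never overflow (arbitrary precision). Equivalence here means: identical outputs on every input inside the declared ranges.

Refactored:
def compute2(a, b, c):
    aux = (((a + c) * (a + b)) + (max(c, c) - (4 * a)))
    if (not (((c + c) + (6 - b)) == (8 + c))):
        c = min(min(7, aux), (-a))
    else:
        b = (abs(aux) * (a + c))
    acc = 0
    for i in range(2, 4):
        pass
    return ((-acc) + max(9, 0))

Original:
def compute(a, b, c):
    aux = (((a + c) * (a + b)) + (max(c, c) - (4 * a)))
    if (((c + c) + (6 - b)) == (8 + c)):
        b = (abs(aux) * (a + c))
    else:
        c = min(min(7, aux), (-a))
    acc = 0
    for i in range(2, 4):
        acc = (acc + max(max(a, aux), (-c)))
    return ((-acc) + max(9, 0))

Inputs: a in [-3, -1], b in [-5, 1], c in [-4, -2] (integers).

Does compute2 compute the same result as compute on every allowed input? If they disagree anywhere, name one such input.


Try a=-3, b=-5, c=-4.
compute: aux becomes 64; next (((c + c) + (6 - b)) == (8 + c)) evaluates to false; next c becomes 3; next acc becomes 0; next at i=2:; next acc becomes 64; next at i=3:; next acc becomes 128; next final value -119
compute2: aux becomes 64; next (not (((c + c) + (6 - b)) == (8 + c))) evaluates to true; next c becomes 3; next acc becomes 0; next at i=2:; next at i=3:; next final value 9
-119 and 9 differ, so these are not the same function on this domain.
verdict: not equivalent; witness: a=-3, b=-5, c=-4


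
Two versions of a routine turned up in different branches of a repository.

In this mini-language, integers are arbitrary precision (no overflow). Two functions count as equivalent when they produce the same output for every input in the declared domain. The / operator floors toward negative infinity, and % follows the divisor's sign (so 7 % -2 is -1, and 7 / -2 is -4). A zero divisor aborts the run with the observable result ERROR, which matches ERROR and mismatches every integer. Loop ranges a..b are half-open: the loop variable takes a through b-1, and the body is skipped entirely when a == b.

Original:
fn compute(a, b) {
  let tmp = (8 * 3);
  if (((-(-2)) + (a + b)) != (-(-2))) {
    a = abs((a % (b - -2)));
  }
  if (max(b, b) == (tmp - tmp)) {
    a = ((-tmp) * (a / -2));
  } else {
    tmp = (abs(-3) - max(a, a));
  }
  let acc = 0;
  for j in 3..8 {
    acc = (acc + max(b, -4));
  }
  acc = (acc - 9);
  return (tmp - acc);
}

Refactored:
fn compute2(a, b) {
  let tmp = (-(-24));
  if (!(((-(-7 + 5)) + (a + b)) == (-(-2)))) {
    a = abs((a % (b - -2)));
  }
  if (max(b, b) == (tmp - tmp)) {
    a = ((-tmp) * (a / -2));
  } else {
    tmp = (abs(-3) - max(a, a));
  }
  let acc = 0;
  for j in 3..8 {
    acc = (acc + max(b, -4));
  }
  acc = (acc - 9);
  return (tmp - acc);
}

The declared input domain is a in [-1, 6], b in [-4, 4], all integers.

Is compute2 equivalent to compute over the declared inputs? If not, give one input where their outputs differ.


Side by side, the visible changes include: boolean connective usage differs, and arithmetic usage differs, and comparison usage differs, and constant usage differs.
As a probe, take a=4, b=3: compute runs tmp = 24; (((-(-2)) + (a + b)) != (-(-2))) -> true; a = 4; (max(b, b) == (tmp - tmp)) -> false; tmp = -1; acc = 0; [j=3]; acc = 3; [j=4]; acc = 6; [j=5]; acc = 9; [j=6]; acc = 12; [j=7]; acc = 15; acc = 6; return -7; compute2 runs tmp = 24; (!(((-(-7 + 5)) + (a + b)) == (-(-2)))) -> true; a = 4; (max(b, b) == (tmp - tmp)) -> false; tmp = -1; acc = 0; [j=3]; acc = 3; [j=4]; acc = 6; [j=5]; acc = 9; [j=6]; acc = 12; [j=7]; acc = 15; acc = 6; return -7; both end at -7.
An exhaustive pass over the 72 declared inputs shows identical outputs.
verdict: equivalent


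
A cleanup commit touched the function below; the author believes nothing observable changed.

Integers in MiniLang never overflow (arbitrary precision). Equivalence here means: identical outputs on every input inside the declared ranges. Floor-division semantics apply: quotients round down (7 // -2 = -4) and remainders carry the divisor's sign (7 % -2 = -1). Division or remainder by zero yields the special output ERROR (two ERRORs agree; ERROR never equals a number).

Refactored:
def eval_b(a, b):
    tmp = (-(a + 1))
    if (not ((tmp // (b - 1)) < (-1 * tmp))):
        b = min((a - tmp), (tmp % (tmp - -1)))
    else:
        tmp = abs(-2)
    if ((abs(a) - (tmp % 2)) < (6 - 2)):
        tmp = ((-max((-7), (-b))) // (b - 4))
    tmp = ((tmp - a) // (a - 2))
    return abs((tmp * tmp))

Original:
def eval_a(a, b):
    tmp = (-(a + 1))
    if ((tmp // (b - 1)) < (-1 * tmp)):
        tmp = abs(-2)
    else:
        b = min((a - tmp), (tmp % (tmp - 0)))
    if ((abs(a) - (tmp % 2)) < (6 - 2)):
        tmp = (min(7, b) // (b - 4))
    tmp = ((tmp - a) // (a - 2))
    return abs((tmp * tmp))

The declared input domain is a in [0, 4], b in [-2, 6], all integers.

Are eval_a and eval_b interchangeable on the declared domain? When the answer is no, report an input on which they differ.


Take a=0, b=0.
eval_a: tmp = -1; ((tmp // (b - 1)) < (-1 * tmp)) -> false; b = 0; ((abs(a) - (tmp % 2)) < (6 - 2)) -> true; tmp = 0; tmp = 0; return 0
eval_b: tmp = -1; (not ((tmp // (b - 1)) < (-1 * tmp))) -> true; division by zero -> ERROR
0 and ERROR differ, so these are not the same function on this domain.
verdict: not equivalent; witness: a=0, b=0


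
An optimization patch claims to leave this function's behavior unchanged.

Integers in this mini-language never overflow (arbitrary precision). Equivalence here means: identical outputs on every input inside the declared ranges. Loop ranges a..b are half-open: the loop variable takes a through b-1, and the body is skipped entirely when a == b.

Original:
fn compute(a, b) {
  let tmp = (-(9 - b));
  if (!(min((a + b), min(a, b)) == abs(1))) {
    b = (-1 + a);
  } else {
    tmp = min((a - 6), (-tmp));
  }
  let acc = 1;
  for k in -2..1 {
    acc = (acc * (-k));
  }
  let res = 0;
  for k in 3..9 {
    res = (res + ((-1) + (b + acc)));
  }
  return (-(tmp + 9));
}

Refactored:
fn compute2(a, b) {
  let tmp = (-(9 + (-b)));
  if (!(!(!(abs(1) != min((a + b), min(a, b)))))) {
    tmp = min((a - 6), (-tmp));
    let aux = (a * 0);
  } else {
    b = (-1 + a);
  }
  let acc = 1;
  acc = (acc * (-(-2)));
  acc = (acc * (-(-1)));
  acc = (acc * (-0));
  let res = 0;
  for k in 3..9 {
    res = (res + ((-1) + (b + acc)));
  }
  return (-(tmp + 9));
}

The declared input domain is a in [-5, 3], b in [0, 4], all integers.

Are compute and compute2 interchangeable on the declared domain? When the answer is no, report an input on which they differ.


Side by side, the visible changes include: arithmetic usage differs; and local variable names differ; and statement counts differ; and loop structure differs; and constant usage differs; and comparison usage differs; and boolean connective usage differs.
As a probe, take a=3, b=1: compute runs tmp=-8, then (!(min((a + b), min(a, b)) == abs(1))) is false, then tmp=-3, then acc=1, then (k=-2), then acc=2, then (k=-1), then acc=2, then (k=0), then acc=0, then res=0, then (k=3), then res=0, then (k=4), then res=0, then (k=5), then res=0, then (k=6), then res=0, then (k=7), then res=0, then (k=8), then res=0, then returns -6; compute2 runs tmp=-8, then (!(!(!(abs(1) != min((a + b), min(a, b)))))) is true, then tmp=-3, then aux=0, then acc=1, then acc=2, then acc=2, then acc=0, then res=0, then (k=3), then res=0, then (k=4), then res=0, then (k=5), then res=0, then (k=6), then res=0, then (k=7), then res=0, then (k=8), then res=0, then returns -6; both end at -6.
An exhaustive pass over the 45 declared inputs shows identical outputs.
verdict: equivalent


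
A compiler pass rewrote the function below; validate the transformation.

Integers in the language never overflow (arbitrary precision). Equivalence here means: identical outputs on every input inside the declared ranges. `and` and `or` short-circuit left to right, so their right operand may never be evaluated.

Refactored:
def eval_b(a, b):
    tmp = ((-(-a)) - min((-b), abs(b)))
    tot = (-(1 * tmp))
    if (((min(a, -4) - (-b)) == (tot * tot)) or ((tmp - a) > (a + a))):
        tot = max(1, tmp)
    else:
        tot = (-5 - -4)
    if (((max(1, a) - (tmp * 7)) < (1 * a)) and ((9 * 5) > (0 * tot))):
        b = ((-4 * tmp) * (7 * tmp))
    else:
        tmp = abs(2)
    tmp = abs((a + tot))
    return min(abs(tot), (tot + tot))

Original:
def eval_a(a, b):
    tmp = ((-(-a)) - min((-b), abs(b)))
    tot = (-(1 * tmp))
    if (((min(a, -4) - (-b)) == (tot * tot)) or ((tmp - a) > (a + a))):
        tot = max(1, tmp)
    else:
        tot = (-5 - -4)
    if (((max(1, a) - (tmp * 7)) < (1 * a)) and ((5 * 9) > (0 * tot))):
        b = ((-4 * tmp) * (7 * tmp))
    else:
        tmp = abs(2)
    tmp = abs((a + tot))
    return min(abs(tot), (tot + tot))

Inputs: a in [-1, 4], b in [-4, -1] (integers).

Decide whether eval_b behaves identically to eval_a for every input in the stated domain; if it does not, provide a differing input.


Side by side, the visible changes include: same computation, different form.
Spot check at a=3, b=-2 — eval_a: tmp = 1; tot = -1; (((min(a, -4) - (-b)) == (tot * tot)) or ((tmp - a) > (a + a))) -> false; tot = -1; (((max(1, a) - (tmp * 7)) < (1 * a)) and ((5 * 9) > (0 * tot))) -> true; b = -28; tmp = 2; return -2. eval_b: tmp = 1; tot = -1; (((min(a, -4) - (-b)) == (tot * tot)) or ((tmp - a) > (a + a))) -> false; tot = -1; (((max(1, a) - (tmp * 7)) < (1 * a)) and ((9 * 5) > (0 * tot))) -> true; b = -28; tmp = 2; return -2. Both give -2.
Checked all 24 inputs in the declared domain: the outputs agree on every one.
verdict: equivalent


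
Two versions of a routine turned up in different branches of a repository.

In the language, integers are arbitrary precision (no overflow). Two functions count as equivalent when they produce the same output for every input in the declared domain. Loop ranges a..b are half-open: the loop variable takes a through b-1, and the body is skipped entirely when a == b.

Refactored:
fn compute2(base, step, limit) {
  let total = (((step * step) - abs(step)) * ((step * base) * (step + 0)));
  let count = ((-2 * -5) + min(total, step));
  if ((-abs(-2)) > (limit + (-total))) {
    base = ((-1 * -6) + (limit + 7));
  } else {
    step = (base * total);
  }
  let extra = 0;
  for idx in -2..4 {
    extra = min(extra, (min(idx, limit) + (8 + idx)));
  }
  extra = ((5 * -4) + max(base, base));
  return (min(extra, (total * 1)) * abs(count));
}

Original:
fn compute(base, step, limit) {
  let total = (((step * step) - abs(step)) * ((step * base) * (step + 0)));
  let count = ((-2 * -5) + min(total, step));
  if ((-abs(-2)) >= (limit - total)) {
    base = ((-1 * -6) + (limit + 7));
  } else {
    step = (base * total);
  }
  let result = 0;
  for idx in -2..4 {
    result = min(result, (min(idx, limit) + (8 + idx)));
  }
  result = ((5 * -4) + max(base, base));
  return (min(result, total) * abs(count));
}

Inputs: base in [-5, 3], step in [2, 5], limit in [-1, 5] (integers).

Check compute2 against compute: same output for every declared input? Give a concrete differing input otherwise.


Equivalent. One difference looks behavioral, but it never changes the outcome for any declared input.
Sweeping the whole domain (252 inputs) finds no disagreement.
Spot check at base=3, step=3, limit=4 — compute: total := 162 | count := 13 | ((-abs(-2)) >= (limit - total)): true | base := 17 | result := 0 | iter idx=-2: | result := 0 | iter idx=-1: | result := 0 | iter idx=0: | result := 0 | iter idx=1: | result := 0 | iter idx=2: | result := 0 | iter idx=3: | result := 0 | result := -3 | result -39. compute2: total := 162 | count := 13 | ((-abs(-2)) > (limit + (-total))): true | base := 17 | extra := 0 | iter idx=-2: | extra := 0 | iter idx=-1: | extra := 0 | iter idx=0: | extra := 0 | iter idx=1: | extra := 0 | iter idx=2: | extra := 0 | iter idx=3: | extra := 0 | extra := -3 | result -39. Both give -39.
verdict: equivalent


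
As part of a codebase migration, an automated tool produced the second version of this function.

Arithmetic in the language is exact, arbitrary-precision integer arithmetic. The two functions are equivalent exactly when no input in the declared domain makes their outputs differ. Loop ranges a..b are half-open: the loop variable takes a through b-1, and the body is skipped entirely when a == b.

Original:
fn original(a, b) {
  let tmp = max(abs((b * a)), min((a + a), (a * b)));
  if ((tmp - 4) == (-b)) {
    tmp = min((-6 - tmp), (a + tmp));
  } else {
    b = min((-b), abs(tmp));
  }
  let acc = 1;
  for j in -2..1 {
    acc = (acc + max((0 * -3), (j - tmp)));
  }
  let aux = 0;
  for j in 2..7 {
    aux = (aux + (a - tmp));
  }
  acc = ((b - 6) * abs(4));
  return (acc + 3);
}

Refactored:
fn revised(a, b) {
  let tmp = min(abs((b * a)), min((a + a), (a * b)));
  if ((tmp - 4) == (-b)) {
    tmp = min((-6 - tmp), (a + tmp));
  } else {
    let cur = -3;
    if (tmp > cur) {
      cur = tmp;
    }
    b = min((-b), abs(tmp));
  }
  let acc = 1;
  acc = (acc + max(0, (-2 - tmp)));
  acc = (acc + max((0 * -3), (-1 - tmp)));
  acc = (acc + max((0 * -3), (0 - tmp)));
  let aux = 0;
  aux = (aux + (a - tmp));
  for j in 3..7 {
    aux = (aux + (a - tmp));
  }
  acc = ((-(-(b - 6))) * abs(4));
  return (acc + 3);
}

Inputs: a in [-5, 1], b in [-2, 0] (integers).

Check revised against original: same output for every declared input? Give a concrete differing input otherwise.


Consider the input a=-5, b=-1.
original: tmp = 5; ((tmp - 4) == (-b)) -> true; tmp = -11; acc = 1; [j=-2]; acc = 10; [j=-1]; acc = 20; [j=0]; acc = 31; aux = 0; [j=2]; aux = 6; [j=3]; aux = 12; [j=4]; aux = 18; [j=5]; aux = 24; [j=6]; aux = 30; acc = -28; return -25
revised: tmp = -10; ((tmp - 4) == (-b)) -> false; cur = -3; (tmp > cur) -> false; b = 1; acc = 1; acc = 9; acc = 18; acc = 28; aux = 0; aux = 5; [j=3]; aux = 10; [j=4]; aux = 15; [j=5]; aux = 20; [j=6]; aux = 25; acc = -20; return -17
-25 != -17, so the rewrite changes behavior.
verdict: not equivalent; witness: a=-5, b=-1


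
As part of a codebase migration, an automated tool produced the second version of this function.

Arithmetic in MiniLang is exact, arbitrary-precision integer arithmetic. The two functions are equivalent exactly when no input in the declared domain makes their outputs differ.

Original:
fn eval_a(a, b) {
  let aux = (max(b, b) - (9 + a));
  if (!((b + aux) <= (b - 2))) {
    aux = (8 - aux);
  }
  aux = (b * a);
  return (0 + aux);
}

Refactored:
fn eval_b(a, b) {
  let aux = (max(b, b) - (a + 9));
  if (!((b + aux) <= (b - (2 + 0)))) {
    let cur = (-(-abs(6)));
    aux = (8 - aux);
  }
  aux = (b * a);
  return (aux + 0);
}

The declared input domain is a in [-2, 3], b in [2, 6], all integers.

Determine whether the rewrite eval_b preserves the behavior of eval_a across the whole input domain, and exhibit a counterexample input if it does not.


Side by side, the visible changes include: local variable names differ, min/max/abs usage differs, statement counts differ, constant usage differs, arithmetic usage differs.
Tracing a=2, b=6: eval_a: aux becomes -5; next (!((b + aux) <= (b - 2))) evaluates to false; next aux becomes 12; next final value 12 | eval_b: aux becomes -5; next (!((b + aux) <= (b - (2 + 0)))) evaluates to false; next aux becomes 12; next final value 12 — matching result 12.
Sweeping the whole domain (30 inputs) finds no disagreement.
verdict: equivalent


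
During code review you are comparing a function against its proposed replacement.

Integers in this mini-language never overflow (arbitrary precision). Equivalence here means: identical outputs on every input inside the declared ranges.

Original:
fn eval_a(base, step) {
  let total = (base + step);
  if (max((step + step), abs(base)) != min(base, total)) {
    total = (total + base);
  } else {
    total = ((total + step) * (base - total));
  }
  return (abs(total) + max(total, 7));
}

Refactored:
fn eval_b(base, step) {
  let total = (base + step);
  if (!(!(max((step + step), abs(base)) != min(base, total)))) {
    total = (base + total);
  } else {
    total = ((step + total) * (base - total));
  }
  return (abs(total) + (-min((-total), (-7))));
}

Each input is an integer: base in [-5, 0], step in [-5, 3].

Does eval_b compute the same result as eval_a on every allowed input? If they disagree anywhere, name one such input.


Behavior is preserved: although min/max/abs usage differs, plus boolean connective usage differs, the outputs never diverge.
Spot check at base=-4, step=2 — eval_a: total = -2; (max((step + step), abs(base)) != min(base, total)) -> true; total = -6; return 13. eval_b: total = -2; (!(!(max((step + step), abs(base)) != min(base, total)))) -> true; total = -6; return 13. Both give 13.
Sweeping the whole domain (54 inputs) finds no disagreement.
verdict: equivalent


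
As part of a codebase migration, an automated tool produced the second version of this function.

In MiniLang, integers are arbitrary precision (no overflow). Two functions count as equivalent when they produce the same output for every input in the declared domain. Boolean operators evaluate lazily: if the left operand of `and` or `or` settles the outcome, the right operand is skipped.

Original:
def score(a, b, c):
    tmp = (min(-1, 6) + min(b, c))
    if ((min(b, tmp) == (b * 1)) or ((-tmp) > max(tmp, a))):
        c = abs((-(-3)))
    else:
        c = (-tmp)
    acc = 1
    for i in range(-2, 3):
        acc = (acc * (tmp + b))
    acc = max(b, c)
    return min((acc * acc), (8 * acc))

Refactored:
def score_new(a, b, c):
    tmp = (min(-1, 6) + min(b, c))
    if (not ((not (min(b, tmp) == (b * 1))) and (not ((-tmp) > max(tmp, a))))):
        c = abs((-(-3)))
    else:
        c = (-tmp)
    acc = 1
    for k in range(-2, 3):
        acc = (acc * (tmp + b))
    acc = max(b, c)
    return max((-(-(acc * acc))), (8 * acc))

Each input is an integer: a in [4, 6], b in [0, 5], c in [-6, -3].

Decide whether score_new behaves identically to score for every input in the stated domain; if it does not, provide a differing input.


Evaluate both at a=4, b=0, c=-6.
score: tmp=-7, then ((min(b, tmp) == (b * 1)) or ((-tmp) > max(tmp, a))) is true, then c=3, then acc=1, then (i=-2), then acc=-7, then (i=-1), then acc=49, then (i=0), then acc=-343, then (i=1), then acc=2401, then (i=2), then acc=-16807, then acc=3, then returns 9
score_new: tmp=-7, then (not ((not (min(b, tmp) == (b * 1))) and (not ((-tmp) > max(tmp, a))))) is true, then c=3, then acc=1, then (k=-2), then acc=-7, then (k=-1), then acc=49, then (k=0), then acc=-343, then (k=1), then acc=2401, then (k=2), then acc=-16807, then acc=3, then returns 24
9 and 24 differ, so these are not the same function on this domain.
verdict: not equivalent; witness: a=4, b=0, c=-6


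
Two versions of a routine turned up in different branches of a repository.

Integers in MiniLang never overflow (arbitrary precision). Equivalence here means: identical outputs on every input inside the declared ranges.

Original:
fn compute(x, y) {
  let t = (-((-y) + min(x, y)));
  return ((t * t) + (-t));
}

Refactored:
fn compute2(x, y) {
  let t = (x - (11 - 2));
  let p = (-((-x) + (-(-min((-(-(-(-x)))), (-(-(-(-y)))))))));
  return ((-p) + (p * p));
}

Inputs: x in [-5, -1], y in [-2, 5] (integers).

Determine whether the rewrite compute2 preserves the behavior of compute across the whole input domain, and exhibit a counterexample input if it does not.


Take x=-5, y=-2.
compute: t=3, then returns 6
compute2: t=-14, then p=0, then returns 0
6 != 0, so the rewrite changes behavior.
verdict: not equivalent; witness: x=-5, y=-2


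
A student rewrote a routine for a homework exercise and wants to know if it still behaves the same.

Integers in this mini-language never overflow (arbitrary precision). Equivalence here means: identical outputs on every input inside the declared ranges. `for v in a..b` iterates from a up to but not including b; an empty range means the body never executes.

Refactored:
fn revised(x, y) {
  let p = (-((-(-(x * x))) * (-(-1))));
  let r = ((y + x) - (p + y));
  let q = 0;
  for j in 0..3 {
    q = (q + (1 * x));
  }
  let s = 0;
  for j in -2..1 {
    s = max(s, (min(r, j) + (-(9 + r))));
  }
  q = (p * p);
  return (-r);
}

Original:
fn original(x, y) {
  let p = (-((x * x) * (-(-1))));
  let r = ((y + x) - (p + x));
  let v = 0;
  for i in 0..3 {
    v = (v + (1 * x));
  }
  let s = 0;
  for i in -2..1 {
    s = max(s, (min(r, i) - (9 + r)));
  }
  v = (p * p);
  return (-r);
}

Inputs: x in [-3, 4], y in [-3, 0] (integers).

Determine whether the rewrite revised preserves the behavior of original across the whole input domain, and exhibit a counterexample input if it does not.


x=-3, y=-2 yields -7 from original but -6 from revised.
verdict: not equivalent; witness: x=-3, y=-2
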